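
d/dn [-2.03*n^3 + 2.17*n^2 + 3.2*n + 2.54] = -6.09*n^2 + 4.34*n + 3.2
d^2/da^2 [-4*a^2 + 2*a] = -8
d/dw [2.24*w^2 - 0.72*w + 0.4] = 4.48*w - 0.72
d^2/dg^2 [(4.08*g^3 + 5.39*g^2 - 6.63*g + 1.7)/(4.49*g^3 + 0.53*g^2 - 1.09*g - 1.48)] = (197.907526*g^6 - 682.16121*g^5 + 800.22576*g^4 + 519.877338*g^3 - 510.88812*g^2 + 84.30606*g + 51.710044)/(90.518849*g^9 + 32.054559*g^8 - 62.139804*g^7 - 104.925205*g^6 - 6.046572*g^5 + 44.101491*g^4 + 33.339635*g^3 - 1.792428*g^2 - 7.162608*g - 3.241792)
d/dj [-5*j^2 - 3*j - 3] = -10*j - 3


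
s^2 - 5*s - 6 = (s - 6)*(s + 1)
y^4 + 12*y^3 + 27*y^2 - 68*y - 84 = (y - 2)*(y + 1)*(y + 6)*(y + 7)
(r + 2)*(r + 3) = r^2 + 5*r + 6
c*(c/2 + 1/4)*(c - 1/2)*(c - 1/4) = c^4/2 - c^3/8 - c^2/8 + c/32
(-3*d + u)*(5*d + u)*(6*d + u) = -90*d^3 - 3*d^2*u + 8*d*u^2 + u^3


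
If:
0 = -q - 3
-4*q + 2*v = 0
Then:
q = -3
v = -6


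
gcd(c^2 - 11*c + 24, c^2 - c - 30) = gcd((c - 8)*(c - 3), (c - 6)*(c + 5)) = 1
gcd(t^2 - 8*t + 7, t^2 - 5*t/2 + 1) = 1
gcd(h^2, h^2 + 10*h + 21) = 1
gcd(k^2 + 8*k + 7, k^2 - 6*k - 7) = k + 1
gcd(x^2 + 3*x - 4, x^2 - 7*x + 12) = 1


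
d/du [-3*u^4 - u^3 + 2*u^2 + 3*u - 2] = -12*u^3 - 3*u^2 + 4*u + 3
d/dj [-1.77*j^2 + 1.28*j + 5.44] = 1.28 - 3.54*j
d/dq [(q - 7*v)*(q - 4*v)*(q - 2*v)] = 3*q^2 - 26*q*v + 50*v^2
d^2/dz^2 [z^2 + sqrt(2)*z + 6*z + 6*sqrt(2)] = 2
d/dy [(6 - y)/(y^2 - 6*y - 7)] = (-y^2 + 6*y + 2*(y - 6)*(y - 3) + 7)/(-y^2 + 6*y + 7)^2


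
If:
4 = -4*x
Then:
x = -1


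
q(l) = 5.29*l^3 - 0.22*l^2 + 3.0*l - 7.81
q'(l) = 15.87*l^2 - 0.44*l + 3.0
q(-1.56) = -33.11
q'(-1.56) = 42.31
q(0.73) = -3.68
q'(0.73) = 11.14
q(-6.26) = -1332.92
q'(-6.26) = 627.66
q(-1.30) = -23.70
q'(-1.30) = 30.39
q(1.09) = 2.05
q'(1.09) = 21.38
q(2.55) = 86.12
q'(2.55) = 105.07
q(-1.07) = -17.75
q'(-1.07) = 21.64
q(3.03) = 146.42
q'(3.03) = 147.37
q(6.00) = 1144.91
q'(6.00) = 571.68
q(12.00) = 9137.63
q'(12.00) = 2283.00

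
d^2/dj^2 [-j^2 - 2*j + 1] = -2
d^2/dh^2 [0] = 0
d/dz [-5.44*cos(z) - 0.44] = 5.44*sin(z)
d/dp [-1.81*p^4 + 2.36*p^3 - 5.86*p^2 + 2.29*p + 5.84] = -7.24*p^3 + 7.08*p^2 - 11.72*p + 2.29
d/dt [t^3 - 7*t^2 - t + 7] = 3*t^2 - 14*t - 1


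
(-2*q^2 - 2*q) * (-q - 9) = 2*q^3 + 20*q^2 + 18*q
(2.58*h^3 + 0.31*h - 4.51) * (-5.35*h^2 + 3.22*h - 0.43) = -13.803*h^5 + 8.3076*h^4 - 2.7679*h^3 + 25.1267*h^2 - 14.6555*h + 1.9393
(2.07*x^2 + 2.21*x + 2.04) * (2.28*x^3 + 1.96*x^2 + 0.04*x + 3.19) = 4.7196*x^5 + 9.096*x^4 + 9.0656*x^3 + 10.6901*x^2 + 7.1315*x + 6.5076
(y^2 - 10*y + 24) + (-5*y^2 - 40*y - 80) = -4*y^2 - 50*y - 56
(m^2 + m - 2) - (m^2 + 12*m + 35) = -11*m - 37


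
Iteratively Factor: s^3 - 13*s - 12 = (s + 1)*(s^2 - s - 12) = (s - 4)*(s + 1)*(s + 3)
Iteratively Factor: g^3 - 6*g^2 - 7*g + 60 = (g - 5)*(g^2 - g - 12) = (g - 5)*(g - 4)*(g + 3)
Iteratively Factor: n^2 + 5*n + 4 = (n + 1)*(n + 4)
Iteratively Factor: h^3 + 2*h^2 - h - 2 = (h - 1)*(h^2 + 3*h + 2) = (h - 1)*(h + 1)*(h + 2)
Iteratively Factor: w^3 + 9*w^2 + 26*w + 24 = (w + 2)*(w^2 + 7*w + 12) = (w + 2)*(w + 4)*(w + 3)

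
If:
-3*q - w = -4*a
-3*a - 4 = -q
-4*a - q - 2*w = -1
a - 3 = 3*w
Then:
No Solution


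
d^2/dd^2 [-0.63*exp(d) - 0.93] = -0.63*exp(d)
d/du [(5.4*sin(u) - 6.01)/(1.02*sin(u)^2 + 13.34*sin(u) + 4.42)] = (-5.508*sin(u)^2 + 12.2604*sin(u) + 104.0414)*cos(u)/(1.0404*sin(u)^4 + 27.2136*sin(u)^3 + 186.9724*sin(u)^2 + 117.9256*sin(u) + 19.5364)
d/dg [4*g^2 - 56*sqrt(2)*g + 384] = 8*g - 56*sqrt(2)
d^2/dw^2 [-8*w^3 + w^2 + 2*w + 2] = 2 - 48*w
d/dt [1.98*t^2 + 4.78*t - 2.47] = 3.96*t + 4.78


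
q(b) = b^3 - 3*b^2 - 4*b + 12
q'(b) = 3*b^2 - 6*b - 4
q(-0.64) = 13.07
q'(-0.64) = 1.07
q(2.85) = -0.62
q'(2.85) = 3.27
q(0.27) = 10.72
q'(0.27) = -5.40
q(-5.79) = -259.52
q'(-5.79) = 131.31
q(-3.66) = -62.57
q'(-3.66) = 58.15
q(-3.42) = -49.41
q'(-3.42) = 51.61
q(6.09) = 102.24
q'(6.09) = 70.72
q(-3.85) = -74.13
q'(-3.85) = 63.57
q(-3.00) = -30.00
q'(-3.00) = 41.00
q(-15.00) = -3978.00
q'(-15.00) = 761.00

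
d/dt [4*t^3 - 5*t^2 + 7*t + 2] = 12*t^2 - 10*t + 7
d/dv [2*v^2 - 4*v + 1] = 4*v - 4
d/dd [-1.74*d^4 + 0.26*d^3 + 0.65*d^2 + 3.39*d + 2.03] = -6.96*d^3 + 0.78*d^2 + 1.3*d + 3.39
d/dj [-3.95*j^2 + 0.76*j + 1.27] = 0.76 - 7.9*j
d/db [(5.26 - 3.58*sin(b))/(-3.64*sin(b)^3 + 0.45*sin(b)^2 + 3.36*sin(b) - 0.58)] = (-26.0624*sin(b)^3 + 59.0502*sin(b)^2 - 4.734*sin(b) - 15.5972)*cos(b)/(13.2496*sin(b)^6 - 3.276*sin(b)^5 - 24.2583*sin(b)^4 + 7.2464*sin(b)^3 + 10.7676*sin(b)^2 - 3.8976*sin(b) + 0.3364)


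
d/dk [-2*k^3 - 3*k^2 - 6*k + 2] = -6*k^2 - 6*k - 6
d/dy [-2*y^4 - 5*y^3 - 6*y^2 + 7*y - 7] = -8*y^3 - 15*y^2 - 12*y + 7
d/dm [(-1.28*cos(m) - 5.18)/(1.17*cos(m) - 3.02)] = -9.9262*sin(m)/(1.17*cos(m) - 3.02)^2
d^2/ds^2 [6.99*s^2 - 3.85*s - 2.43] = 13.9800000000000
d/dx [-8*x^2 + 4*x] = 4 - 16*x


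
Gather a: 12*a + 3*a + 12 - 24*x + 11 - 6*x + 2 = 15*a - 30*x + 25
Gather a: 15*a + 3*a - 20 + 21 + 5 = 18*a + 6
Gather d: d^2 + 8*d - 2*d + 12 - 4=d^2 + 6*d + 8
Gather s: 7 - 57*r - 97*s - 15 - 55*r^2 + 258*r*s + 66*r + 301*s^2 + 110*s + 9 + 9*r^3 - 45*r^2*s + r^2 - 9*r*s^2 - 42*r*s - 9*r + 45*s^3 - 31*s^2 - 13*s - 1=9*r^3 - 54*r^2 + 45*s^3 + s^2*(270 - 9*r) + s*(-45*r^2 + 216*r)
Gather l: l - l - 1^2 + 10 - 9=0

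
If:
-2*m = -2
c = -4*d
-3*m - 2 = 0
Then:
No Solution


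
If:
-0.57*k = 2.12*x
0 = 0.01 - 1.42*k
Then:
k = 0.01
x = -0.00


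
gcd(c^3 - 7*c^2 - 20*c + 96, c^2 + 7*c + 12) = c + 4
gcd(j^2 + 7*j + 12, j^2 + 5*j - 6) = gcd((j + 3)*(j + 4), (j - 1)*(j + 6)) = 1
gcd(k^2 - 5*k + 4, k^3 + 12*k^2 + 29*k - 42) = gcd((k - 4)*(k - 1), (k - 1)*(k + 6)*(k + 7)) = k - 1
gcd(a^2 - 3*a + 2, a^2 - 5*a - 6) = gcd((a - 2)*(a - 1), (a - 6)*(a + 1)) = 1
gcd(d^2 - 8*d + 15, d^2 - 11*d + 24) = d - 3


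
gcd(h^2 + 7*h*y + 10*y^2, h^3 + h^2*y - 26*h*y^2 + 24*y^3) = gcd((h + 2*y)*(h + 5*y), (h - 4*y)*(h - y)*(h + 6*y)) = 1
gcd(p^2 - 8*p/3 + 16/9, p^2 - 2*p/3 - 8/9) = p - 4/3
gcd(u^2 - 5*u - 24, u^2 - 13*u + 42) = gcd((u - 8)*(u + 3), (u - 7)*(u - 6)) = 1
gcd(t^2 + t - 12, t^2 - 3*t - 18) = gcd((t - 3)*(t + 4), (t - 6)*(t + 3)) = 1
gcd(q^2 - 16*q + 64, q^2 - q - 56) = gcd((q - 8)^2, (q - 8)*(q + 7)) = q - 8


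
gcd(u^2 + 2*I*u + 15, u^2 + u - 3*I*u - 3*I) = u - 3*I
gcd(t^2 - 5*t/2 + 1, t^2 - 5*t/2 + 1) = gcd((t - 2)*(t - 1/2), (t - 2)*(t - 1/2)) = t^2 - 5*t/2 + 1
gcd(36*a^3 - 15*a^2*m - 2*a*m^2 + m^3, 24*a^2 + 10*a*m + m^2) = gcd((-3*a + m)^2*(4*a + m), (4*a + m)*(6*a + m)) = 4*a + m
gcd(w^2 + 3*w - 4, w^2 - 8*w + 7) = w - 1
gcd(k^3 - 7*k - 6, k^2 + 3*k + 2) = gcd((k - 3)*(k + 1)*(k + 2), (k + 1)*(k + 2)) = k^2 + 3*k + 2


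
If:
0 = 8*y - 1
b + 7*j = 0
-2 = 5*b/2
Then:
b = -4/5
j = 4/35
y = 1/8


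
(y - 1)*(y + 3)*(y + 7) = y^3 + 9*y^2 + 11*y - 21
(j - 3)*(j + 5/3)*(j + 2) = j^3 + 2*j^2/3 - 23*j/3 - 10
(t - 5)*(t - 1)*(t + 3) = t^3 - 3*t^2 - 13*t + 15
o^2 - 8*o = o*(o - 8)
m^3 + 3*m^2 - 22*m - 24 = (m - 4)*(m + 1)*(m + 6)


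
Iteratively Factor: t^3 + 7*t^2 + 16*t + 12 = (t + 2)*(t^2 + 5*t + 6) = (t + 2)*(t + 3)*(t + 2)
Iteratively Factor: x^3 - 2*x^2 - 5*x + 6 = (x + 2)*(x^2 - 4*x + 3) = (x - 1)*(x + 2)*(x - 3)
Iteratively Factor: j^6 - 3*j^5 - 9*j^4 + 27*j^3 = (j)*(j^5 - 3*j^4 - 9*j^3 + 27*j^2) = j^2*(j^4 - 3*j^3 - 9*j^2 + 27*j) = j^2*(j - 3)*(j^3 - 9*j) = j^2*(j - 3)*(j + 3)*(j^2 - 3*j) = j^2*(j - 3)^2*(j + 3)*(j)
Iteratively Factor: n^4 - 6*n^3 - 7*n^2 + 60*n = (n + 3)*(n^3 - 9*n^2 + 20*n) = (n - 5)*(n + 3)*(n^2 - 4*n) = n*(n - 5)*(n + 3)*(n - 4)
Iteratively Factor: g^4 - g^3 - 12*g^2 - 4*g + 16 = (g - 4)*(g^3 + 3*g^2 - 4) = (g - 4)*(g + 2)*(g^2 + g - 2) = (g - 4)*(g + 2)^2*(g - 1)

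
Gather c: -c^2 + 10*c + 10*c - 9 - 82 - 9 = -c^2 + 20*c - 100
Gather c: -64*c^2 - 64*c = -64*c^2 - 64*c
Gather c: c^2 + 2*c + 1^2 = c^2 + 2*c + 1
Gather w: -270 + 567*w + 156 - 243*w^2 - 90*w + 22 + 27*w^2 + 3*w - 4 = -216*w^2 + 480*w - 96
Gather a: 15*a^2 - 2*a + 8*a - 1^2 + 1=15*a^2 + 6*a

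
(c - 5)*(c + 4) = c^2 - c - 20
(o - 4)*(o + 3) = o^2 - o - 12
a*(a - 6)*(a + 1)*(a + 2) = a^4 - 3*a^3 - 16*a^2 - 12*a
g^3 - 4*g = g*(g - 2)*(g + 2)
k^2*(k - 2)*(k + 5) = k^4 + 3*k^3 - 10*k^2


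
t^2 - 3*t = t*(t - 3)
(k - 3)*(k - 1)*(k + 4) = k^3 - 13*k + 12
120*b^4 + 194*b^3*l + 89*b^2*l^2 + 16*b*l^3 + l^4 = (b + l)*(4*b + l)*(5*b + l)*(6*b + l)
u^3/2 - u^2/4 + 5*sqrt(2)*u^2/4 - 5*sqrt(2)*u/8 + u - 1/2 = (u/2 + sqrt(2))*(u - 1/2)*(u + sqrt(2)/2)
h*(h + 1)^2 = h^3 + 2*h^2 + h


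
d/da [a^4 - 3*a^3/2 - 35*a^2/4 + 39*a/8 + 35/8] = 4*a^3 - 9*a^2/2 - 35*a/2 + 39/8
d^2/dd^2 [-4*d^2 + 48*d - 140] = -8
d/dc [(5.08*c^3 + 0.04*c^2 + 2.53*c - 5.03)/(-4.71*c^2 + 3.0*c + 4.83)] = (-23.9268*c^4 + 30.48*c^3 + 85.6455*c^2 - 46.9962*c + 27.3099)/(22.1841*c^4 - 28.26*c^3 - 36.4986*c^2 + 28.98*c + 23.3289)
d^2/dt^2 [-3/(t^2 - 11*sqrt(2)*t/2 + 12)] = 12*(4*t^2 - 22*sqrt(2)*t - (4*t - 11*sqrt(2))^2 + 48)/(2*t^2 - 11*sqrt(2)*t + 24)^3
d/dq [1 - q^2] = -2*q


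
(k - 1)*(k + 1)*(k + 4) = k^3 + 4*k^2 - k - 4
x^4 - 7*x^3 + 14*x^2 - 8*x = x*(x - 4)*(x - 2)*(x - 1)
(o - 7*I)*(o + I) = o^2 - 6*I*o + 7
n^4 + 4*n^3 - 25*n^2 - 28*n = n*(n - 4)*(n + 1)*(n + 7)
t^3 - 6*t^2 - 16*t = t*(t - 8)*(t + 2)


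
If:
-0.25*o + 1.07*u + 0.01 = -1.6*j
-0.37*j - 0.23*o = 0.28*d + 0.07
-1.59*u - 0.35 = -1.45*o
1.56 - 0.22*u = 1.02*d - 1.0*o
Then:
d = 0.01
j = 1.05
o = -2.00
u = -2.05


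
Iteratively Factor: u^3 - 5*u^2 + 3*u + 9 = (u - 3)*(u^2 - 2*u - 3) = (u - 3)*(u + 1)*(u - 3)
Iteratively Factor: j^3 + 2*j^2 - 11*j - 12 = (j - 3)*(j^2 + 5*j + 4) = (j - 3)*(j + 4)*(j + 1)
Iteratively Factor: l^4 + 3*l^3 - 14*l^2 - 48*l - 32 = (l + 1)*(l^3 + 2*l^2 - 16*l - 32) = (l - 4)*(l + 1)*(l^2 + 6*l + 8) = (l - 4)*(l + 1)*(l + 4)*(l + 2)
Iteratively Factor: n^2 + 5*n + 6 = (n + 3)*(n + 2)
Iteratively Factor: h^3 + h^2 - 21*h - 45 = (h - 5)*(h^2 + 6*h + 9) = (h - 5)*(h + 3)*(h + 3)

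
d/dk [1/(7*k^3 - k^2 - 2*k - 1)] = (-21*k^2 + 2*k + 2)/(-7*k^3 + k^2 + 2*k + 1)^2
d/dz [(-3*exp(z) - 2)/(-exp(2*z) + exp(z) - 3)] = (-(2*exp(z) - 1)*(3*exp(z) + 2) + 3*exp(2*z) - 3*exp(z) + 9)*exp(z)/(exp(2*z) - exp(z) + 3)^2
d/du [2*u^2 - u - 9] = 4*u - 1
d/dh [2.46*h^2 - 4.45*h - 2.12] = 4.92*h - 4.45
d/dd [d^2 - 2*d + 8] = 2*d - 2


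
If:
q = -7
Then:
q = -7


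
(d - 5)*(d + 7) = d^2 + 2*d - 35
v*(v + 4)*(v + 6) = v^3 + 10*v^2 + 24*v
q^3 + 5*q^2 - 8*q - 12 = (q - 2)*(q + 1)*(q + 6)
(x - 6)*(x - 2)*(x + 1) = x^3 - 7*x^2 + 4*x + 12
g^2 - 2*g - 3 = (g - 3)*(g + 1)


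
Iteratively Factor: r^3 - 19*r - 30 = (r + 2)*(r^2 - 2*r - 15) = (r + 2)*(r + 3)*(r - 5)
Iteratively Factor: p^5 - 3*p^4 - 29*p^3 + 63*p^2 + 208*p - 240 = (p - 5)*(p^4 + 2*p^3 - 19*p^2 - 32*p + 48) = (p - 5)*(p - 4)*(p^3 + 6*p^2 + 5*p - 12) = (p - 5)*(p - 4)*(p + 4)*(p^2 + 2*p - 3) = (p - 5)*(p - 4)*(p + 3)*(p + 4)*(p - 1)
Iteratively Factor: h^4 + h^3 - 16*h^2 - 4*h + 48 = (h + 4)*(h^3 - 3*h^2 - 4*h + 12) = (h - 3)*(h + 4)*(h^2 - 4) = (h - 3)*(h + 2)*(h + 4)*(h - 2)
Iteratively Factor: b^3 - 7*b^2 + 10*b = (b - 2)*(b^2 - 5*b) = b*(b - 2)*(b - 5)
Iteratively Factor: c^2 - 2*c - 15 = (c + 3)*(c - 5)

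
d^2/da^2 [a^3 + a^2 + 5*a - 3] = 6*a + 2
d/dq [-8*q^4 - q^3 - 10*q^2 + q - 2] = -32*q^3 - 3*q^2 - 20*q + 1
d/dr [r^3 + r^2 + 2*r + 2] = 3*r^2 + 2*r + 2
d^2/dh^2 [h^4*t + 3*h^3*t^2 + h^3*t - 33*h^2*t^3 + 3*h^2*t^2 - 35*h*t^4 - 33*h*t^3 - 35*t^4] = 6*t*(2*h^2 + 3*h*t + h - 11*t^2 + t)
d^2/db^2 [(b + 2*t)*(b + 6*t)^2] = 6*b + 28*t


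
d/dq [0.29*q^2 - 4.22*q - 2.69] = 0.58*q - 4.22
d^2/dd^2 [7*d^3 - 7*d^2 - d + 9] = 42*d - 14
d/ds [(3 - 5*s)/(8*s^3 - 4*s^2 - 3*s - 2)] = (80*s^3 - 92*s^2 + 24*s + 19)/(64*s^6 - 64*s^5 - 32*s^4 - 8*s^3 + 25*s^2 + 12*s + 4)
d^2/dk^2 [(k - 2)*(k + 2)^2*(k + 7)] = 12*k^2 + 54*k + 20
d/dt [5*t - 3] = 5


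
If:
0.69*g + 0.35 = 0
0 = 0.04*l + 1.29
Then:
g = -0.51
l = -32.25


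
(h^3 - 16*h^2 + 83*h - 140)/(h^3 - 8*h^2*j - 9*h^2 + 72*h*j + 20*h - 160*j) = (h - 7)/(h - 8*j)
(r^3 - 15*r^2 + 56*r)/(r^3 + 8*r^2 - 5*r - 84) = r*(r^2 - 15*r + 56)/(r^3 + 8*r^2 - 5*r - 84)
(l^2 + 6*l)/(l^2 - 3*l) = (l + 6)/(l - 3)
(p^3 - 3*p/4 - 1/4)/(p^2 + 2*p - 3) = (p^2 + p + 1/4)/(p + 3)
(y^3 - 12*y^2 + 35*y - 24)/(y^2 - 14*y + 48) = (y^2 - 4*y + 3)/(y - 6)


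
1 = 1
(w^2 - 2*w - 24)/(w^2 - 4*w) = (w^2 - 2*w - 24)/(w*(w - 4))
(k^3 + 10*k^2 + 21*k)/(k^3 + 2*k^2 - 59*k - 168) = k/(k - 8)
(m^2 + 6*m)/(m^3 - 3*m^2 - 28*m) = (m + 6)/(m^2 - 3*m - 28)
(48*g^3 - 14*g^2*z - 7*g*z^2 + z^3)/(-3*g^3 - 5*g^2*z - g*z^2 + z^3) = (-48*g^3 + 14*g^2*z + 7*g*z^2 - z^3)/(3*g^3 + 5*g^2*z + g*z^2 - z^3)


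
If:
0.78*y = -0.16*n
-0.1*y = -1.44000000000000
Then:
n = -70.20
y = 14.40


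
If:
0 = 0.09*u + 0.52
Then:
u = -5.78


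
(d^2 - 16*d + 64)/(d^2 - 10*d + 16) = (d - 8)/(d - 2)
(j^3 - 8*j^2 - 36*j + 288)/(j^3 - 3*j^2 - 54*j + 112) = (j^2 - 36)/(j^2 + 5*j - 14)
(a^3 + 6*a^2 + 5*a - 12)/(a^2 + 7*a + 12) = a - 1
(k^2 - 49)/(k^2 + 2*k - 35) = (k - 7)/(k - 5)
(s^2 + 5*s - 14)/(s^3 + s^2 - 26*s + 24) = (s^2 + 5*s - 14)/(s^3 + s^2 - 26*s + 24)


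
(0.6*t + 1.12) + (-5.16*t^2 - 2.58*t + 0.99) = -5.16*t^2 - 1.98*t + 2.11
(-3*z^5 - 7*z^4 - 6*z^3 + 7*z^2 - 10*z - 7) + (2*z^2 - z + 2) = -3*z^5 - 7*z^4 - 6*z^3 + 9*z^2 - 11*z - 5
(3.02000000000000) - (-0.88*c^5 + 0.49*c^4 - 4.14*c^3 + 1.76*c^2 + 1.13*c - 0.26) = 0.88*c^5 - 0.49*c^4 + 4.14*c^3 - 1.76*c^2 - 1.13*c + 3.28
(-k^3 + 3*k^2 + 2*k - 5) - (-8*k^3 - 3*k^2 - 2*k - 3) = 7*k^3 + 6*k^2 + 4*k - 2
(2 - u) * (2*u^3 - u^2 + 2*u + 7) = -2*u^4 + 5*u^3 - 4*u^2 - 3*u + 14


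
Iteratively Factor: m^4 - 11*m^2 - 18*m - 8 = (m + 2)*(m^3 - 2*m^2 - 7*m - 4) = (m + 1)*(m + 2)*(m^2 - 3*m - 4) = (m + 1)^2*(m + 2)*(m - 4)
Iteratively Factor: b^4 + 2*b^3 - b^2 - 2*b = (b)*(b^3 + 2*b^2 - b - 2) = b*(b - 1)*(b^2 + 3*b + 2) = b*(b - 1)*(b + 2)*(b + 1)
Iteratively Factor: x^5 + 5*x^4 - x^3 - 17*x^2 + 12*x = (x)*(x^4 + 5*x^3 - x^2 - 17*x + 12) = x*(x - 1)*(x^3 + 6*x^2 + 5*x - 12) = x*(x - 1)^2*(x^2 + 7*x + 12) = x*(x - 1)^2*(x + 4)*(x + 3)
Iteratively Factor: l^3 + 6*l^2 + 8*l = (l + 4)*(l^2 + 2*l) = (l + 2)*(l + 4)*(l)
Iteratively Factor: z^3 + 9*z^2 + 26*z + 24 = (z + 2)*(z^2 + 7*z + 12) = (z + 2)*(z + 4)*(z + 3)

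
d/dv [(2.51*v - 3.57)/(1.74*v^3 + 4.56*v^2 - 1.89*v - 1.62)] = (-8.7348*v^3 + 7.1898*v^2 + 32.5584*v - 10.8135)/(3.0276*v^6 + 15.8688*v^5 + 14.2164*v^4 - 22.8744*v^3 - 11.2023*v^2 + 6.1236*v + 2.6244)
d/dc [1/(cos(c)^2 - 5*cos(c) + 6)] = (2*cos(c) - 5)*sin(c)/(cos(c)^2 - 5*cos(c) + 6)^2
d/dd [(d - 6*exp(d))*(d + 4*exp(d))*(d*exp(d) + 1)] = (d + 1)*(d - 6*exp(d))*(d + 4*exp(d))*exp(d) + (d - 6*exp(d))*(d*exp(d) + 1)*(4*exp(d) + 1) - (d + 4*exp(d))*(d*exp(d) + 1)*(6*exp(d) - 1)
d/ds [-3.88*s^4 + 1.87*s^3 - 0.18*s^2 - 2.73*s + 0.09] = -15.52*s^3 + 5.61*s^2 - 0.36*s - 2.73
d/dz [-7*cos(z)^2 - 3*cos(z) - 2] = (14*cos(z) + 3)*sin(z)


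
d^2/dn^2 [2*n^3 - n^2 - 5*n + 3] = 12*n - 2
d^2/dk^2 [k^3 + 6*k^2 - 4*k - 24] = 6*k + 12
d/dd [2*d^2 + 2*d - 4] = 4*d + 2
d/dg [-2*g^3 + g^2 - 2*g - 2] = -6*g^2 + 2*g - 2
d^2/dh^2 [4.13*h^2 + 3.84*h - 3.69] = 8.26000000000000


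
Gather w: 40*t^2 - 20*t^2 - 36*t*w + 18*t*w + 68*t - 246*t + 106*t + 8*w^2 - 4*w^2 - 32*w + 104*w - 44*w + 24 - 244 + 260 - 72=20*t^2 - 72*t + 4*w^2 + w*(28 - 18*t) - 32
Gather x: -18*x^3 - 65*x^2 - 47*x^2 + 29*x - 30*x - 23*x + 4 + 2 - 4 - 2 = -18*x^3 - 112*x^2 - 24*x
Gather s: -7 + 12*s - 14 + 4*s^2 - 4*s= 4*s^2 + 8*s - 21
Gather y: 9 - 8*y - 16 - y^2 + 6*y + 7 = -y^2 - 2*y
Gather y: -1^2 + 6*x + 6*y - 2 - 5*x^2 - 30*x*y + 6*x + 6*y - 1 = -5*x^2 + 12*x + y*(12 - 30*x) - 4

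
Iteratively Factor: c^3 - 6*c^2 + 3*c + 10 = (c - 5)*(c^2 - c - 2) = (c - 5)*(c + 1)*(c - 2)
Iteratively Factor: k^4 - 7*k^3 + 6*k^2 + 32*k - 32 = (k - 4)*(k^3 - 3*k^2 - 6*k + 8) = (k - 4)*(k + 2)*(k^2 - 5*k + 4) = (k - 4)*(k - 1)*(k + 2)*(k - 4)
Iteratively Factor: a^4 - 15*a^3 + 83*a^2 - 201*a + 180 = (a - 5)*(a^3 - 10*a^2 + 33*a - 36) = (a - 5)*(a - 3)*(a^2 - 7*a + 12) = (a - 5)*(a - 4)*(a - 3)*(a - 3)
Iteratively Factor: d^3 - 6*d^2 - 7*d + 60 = (d - 4)*(d^2 - 2*d - 15) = (d - 4)*(d + 3)*(d - 5)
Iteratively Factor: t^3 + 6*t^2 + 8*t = (t + 4)*(t^2 + 2*t) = (t + 2)*(t + 4)*(t)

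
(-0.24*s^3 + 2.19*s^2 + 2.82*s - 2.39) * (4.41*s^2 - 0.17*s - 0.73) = -1.0584*s^5 + 9.6987*s^4 + 12.2391*s^3 - 12.618*s^2 - 1.6523*s + 1.7447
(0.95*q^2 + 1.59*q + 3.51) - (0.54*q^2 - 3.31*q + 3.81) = 0.41*q^2 + 4.9*q - 0.3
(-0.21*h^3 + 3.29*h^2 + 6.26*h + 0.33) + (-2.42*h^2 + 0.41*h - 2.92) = -0.21*h^3 + 0.87*h^2 + 6.67*h - 2.59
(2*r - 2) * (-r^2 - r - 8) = -2*r^3 - 14*r + 16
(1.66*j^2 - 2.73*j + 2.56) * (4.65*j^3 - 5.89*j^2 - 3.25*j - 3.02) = 7.719*j^5 - 22.4719*j^4 + 22.5887*j^3 - 11.2191*j^2 - 0.0754000000000001*j - 7.7312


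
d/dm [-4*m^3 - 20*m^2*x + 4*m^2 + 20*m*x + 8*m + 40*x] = -12*m^2 - 40*m*x + 8*m + 20*x + 8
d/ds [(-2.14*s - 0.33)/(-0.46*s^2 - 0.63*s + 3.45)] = (0.9844*s^2 + 1.3482*s - (0.92*s + 0.63)*(2.14*s + 0.33) - 7.383)/(0.46*s^2 + 0.63*s - 3.45)^2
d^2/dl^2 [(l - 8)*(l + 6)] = 2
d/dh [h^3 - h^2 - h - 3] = 3*h^2 - 2*h - 1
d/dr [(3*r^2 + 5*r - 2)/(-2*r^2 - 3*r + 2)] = 1/(4*r^2 - 4*r + 1)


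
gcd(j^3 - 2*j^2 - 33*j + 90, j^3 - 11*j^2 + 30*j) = j - 5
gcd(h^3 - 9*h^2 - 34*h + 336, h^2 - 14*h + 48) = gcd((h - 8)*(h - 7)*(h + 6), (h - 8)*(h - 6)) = h - 8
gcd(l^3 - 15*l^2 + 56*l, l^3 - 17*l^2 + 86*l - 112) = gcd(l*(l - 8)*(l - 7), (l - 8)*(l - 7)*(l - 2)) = l^2 - 15*l + 56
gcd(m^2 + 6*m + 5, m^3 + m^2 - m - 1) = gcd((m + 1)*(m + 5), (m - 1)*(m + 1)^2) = m + 1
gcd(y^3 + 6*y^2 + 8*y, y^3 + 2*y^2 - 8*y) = y^2 + 4*y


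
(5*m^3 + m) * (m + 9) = 5*m^4 + 45*m^3 + m^2 + 9*m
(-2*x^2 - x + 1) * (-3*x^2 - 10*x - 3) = 6*x^4 + 23*x^3 + 13*x^2 - 7*x - 3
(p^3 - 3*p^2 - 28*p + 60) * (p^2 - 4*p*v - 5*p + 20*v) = p^5 - 4*p^4*v - 8*p^4 + 32*p^3*v - 13*p^3 + 52*p^2*v + 200*p^2 - 800*p*v - 300*p + 1200*v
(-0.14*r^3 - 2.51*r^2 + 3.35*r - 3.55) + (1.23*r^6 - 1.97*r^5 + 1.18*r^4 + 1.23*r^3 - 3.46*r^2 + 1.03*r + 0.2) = 1.23*r^6 - 1.97*r^5 + 1.18*r^4 + 1.09*r^3 - 5.97*r^2 + 4.38*r - 3.35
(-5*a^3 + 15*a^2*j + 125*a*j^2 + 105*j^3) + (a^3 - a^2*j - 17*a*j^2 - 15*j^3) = -4*a^3 + 14*a^2*j + 108*a*j^2 + 90*j^3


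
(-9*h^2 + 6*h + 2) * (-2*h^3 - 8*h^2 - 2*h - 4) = 18*h^5 + 60*h^4 - 34*h^3 + 8*h^2 - 28*h - 8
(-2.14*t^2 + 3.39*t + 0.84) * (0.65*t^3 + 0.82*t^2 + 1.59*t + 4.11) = -1.391*t^5 + 0.4487*t^4 - 0.0768000000000004*t^3 - 2.7165*t^2 + 15.2685*t + 3.4524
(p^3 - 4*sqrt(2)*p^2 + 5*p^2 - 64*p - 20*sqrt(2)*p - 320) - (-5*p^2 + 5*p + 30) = p^3 - 4*sqrt(2)*p^2 + 10*p^2 - 69*p - 20*sqrt(2)*p - 350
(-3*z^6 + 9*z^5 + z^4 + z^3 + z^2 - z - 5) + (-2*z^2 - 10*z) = -3*z^6 + 9*z^5 + z^4 + z^3 - z^2 - 11*z - 5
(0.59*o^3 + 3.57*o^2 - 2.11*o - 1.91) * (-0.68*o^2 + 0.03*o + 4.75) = -0.4012*o^5 - 2.4099*o^4 + 4.3444*o^3 + 18.193*o^2 - 10.0798*o - 9.0725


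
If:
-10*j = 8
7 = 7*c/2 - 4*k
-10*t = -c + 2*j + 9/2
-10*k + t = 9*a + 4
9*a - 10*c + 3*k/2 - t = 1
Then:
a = 231889/251100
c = 158/279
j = -4/5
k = -350/279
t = -6511/27900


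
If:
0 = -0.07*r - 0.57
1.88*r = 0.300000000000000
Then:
No Solution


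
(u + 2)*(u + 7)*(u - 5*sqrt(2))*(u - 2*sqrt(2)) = u^4 - 7*sqrt(2)*u^3 + 9*u^3 - 63*sqrt(2)*u^2 + 34*u^2 - 98*sqrt(2)*u + 180*u + 280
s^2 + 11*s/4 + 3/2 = (s + 3/4)*(s + 2)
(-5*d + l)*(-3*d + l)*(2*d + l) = 30*d^3 - d^2*l - 6*d*l^2 + l^3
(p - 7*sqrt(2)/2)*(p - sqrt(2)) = p^2 - 9*sqrt(2)*p/2 + 7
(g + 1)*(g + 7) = g^2 + 8*g + 7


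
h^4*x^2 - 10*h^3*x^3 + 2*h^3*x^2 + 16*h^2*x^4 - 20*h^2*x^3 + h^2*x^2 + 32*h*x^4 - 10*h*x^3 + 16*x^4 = (h - 8*x)*(h - 2*x)*(h*x + x)^2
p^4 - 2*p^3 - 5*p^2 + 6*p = p*(p - 3)*(p - 1)*(p + 2)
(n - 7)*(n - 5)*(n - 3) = n^3 - 15*n^2 + 71*n - 105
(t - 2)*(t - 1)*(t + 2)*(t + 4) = t^4 + 3*t^3 - 8*t^2 - 12*t + 16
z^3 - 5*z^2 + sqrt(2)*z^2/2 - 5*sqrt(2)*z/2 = z*(z - 5)*(z + sqrt(2)/2)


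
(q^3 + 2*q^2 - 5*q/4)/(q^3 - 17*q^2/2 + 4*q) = (q + 5/2)/(q - 8)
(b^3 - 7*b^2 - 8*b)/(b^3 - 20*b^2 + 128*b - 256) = b*(b + 1)/(b^2 - 12*b + 32)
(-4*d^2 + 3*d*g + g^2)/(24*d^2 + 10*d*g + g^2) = (-d + g)/(6*d + g)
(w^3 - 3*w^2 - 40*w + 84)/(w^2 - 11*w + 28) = (w^2 + 4*w - 12)/(w - 4)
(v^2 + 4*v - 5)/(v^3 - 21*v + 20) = 1/(v - 4)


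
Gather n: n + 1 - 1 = n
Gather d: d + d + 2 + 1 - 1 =2*d + 2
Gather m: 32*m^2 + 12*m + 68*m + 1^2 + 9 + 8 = 32*m^2 + 80*m + 18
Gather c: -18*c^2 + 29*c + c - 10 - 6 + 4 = -18*c^2 + 30*c - 12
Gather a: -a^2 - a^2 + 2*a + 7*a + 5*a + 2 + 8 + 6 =-2*a^2 + 14*a + 16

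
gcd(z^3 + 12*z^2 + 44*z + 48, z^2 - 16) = z + 4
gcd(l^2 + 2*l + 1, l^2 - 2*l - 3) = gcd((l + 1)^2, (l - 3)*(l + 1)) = l + 1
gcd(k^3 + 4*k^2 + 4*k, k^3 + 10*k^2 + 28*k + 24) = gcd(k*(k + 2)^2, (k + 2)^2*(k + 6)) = k^2 + 4*k + 4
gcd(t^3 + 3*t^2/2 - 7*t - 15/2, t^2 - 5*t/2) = t - 5/2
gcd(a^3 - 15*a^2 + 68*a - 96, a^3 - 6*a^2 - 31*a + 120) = a^2 - 11*a + 24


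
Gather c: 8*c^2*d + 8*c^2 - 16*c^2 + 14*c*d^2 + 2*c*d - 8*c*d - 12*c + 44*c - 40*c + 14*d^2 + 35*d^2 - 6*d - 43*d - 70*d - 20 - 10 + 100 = c^2*(8*d - 8) + c*(14*d^2 - 6*d - 8) + 49*d^2 - 119*d + 70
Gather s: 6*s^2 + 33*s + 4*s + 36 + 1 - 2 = 6*s^2 + 37*s + 35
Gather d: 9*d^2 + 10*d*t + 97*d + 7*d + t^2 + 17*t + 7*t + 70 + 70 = 9*d^2 + d*(10*t + 104) + t^2 + 24*t + 140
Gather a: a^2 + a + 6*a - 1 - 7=a^2 + 7*a - 8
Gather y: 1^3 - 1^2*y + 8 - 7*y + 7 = 16 - 8*y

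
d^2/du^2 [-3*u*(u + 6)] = -6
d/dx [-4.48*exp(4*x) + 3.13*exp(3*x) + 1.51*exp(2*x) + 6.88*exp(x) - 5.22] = (-17.92*exp(3*x) + 9.39*exp(2*x) + 3.02*exp(x) + 6.88)*exp(x)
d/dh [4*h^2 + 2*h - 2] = 8*h + 2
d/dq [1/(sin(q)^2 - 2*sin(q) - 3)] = 2*(1 - sin(q))*cos(q)/((sin(q) - 3)^2*(sin(q) + 1)^2)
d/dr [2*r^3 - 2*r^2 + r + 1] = 6*r^2 - 4*r + 1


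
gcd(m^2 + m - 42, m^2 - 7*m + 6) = m - 6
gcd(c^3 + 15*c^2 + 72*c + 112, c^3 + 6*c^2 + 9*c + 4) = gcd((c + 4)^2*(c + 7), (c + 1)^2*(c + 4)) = c + 4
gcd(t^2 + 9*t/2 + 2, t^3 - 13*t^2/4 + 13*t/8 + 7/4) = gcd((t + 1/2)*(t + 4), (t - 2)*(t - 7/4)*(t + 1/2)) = t + 1/2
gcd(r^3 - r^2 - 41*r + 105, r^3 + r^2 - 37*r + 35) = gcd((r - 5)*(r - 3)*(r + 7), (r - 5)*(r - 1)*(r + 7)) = r^2 + 2*r - 35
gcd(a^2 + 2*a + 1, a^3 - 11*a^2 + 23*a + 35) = a + 1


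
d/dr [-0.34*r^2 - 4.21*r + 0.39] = -0.68*r - 4.21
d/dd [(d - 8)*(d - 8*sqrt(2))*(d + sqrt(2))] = 3*d^2 - 14*sqrt(2)*d - 16*d - 16 + 56*sqrt(2)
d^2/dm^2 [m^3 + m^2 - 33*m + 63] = 6*m + 2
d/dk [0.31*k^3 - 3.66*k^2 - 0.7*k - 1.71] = 0.93*k^2 - 7.32*k - 0.7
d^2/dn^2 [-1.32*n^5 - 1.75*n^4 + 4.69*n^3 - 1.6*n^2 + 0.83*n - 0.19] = -26.4*n^3 - 21.0*n^2 + 28.14*n - 3.2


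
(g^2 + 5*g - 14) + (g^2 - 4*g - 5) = 2*g^2 + g - 19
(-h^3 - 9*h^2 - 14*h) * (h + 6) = -h^4 - 15*h^3 - 68*h^2 - 84*h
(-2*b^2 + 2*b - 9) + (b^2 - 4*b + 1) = -b^2 - 2*b - 8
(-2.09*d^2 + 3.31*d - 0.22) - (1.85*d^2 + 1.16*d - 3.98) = -3.94*d^2 + 2.15*d + 3.76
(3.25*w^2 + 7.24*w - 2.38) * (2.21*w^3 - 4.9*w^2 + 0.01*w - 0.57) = 7.1825*w^5 + 0.0753999999999984*w^4 - 40.7033*w^3 + 9.8819*w^2 - 4.1506*w + 1.3566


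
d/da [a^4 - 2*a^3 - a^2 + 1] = 2*a*(2*a^2 - 3*a - 1)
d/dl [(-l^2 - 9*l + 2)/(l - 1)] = (-l^2 + 2*l + 7)/(l^2 - 2*l + 1)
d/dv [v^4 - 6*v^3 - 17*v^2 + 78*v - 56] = 4*v^3 - 18*v^2 - 34*v + 78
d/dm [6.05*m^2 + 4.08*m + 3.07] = 12.1*m + 4.08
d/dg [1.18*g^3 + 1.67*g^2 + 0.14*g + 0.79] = 3.54*g^2 + 3.34*g + 0.14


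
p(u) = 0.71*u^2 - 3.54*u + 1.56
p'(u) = 1.42*u - 3.54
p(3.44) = -2.22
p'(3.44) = 1.34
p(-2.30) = 13.46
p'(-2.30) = -6.81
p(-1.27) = 7.20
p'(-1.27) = -5.34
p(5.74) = 4.63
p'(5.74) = 4.61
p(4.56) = 0.18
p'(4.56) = 2.94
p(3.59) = -2.00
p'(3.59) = 1.56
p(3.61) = -1.97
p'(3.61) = 1.59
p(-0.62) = 4.03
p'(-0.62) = -4.42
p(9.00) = 27.21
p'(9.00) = 9.24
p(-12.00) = 146.28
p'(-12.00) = -20.58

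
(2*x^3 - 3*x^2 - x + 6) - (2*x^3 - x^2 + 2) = -2*x^2 - x + 4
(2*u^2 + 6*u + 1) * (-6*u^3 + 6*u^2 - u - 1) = -12*u^5 - 24*u^4 + 28*u^3 - 2*u^2 - 7*u - 1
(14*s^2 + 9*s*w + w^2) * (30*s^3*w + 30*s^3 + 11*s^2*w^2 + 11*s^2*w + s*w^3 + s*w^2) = 420*s^5*w + 420*s^5 + 424*s^4*w^2 + 424*s^4*w + 143*s^3*w^3 + 143*s^3*w^2 + 20*s^2*w^4 + 20*s^2*w^3 + s*w^5 + s*w^4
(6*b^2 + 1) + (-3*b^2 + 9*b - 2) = 3*b^2 + 9*b - 1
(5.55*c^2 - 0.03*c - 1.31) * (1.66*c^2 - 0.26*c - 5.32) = 9.213*c^4 - 1.4928*c^3 - 31.6928*c^2 + 0.5002*c + 6.9692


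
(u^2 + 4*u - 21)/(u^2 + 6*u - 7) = (u - 3)/(u - 1)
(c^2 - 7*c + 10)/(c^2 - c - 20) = (c - 2)/(c + 4)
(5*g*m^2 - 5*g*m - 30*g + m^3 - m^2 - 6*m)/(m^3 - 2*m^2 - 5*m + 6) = (5*g + m)/(m - 1)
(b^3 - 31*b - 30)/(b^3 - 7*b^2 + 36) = (b^2 + 6*b + 5)/(b^2 - b - 6)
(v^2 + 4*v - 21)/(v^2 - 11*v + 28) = (v^2 + 4*v - 21)/(v^2 - 11*v + 28)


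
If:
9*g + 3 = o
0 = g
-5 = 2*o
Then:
No Solution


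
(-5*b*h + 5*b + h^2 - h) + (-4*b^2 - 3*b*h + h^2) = -4*b^2 - 8*b*h + 5*b + 2*h^2 - h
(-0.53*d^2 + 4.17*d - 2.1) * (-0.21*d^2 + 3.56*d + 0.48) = 0.1113*d^4 - 2.7625*d^3 + 15.0318*d^2 - 5.4744*d - 1.008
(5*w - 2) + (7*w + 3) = 12*w + 1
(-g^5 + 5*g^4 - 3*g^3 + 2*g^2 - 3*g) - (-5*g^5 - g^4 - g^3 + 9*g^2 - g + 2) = 4*g^5 + 6*g^4 - 2*g^3 - 7*g^2 - 2*g - 2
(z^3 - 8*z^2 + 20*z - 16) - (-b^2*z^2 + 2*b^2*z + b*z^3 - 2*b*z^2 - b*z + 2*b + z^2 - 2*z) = b^2*z^2 - 2*b^2*z - b*z^3 + 2*b*z^2 + b*z - 2*b + z^3 - 9*z^2 + 22*z - 16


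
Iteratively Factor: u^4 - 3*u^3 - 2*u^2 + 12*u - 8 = (u - 2)*(u^3 - u^2 - 4*u + 4) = (u - 2)*(u - 1)*(u^2 - 4) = (u - 2)^2*(u - 1)*(u + 2)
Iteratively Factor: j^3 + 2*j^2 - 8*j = (j + 4)*(j^2 - 2*j) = j*(j + 4)*(j - 2)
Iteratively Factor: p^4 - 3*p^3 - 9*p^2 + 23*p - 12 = (p - 4)*(p^3 + p^2 - 5*p + 3) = (p - 4)*(p - 1)*(p^2 + 2*p - 3) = (p - 4)*(p - 1)^2*(p + 3)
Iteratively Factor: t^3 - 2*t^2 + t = (t - 1)*(t^2 - t) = (t - 1)^2*(t)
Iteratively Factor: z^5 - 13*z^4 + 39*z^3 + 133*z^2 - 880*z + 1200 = (z - 5)*(z^4 - 8*z^3 - z^2 + 128*z - 240) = (z - 5)*(z + 4)*(z^3 - 12*z^2 + 47*z - 60) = (z - 5)*(z - 4)*(z + 4)*(z^2 - 8*z + 15) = (z - 5)^2*(z - 4)*(z + 4)*(z - 3)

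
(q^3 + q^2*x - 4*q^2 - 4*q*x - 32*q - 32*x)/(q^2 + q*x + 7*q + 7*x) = (q^2 - 4*q - 32)/(q + 7)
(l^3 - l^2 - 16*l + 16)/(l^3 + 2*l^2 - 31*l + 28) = (l + 4)/(l + 7)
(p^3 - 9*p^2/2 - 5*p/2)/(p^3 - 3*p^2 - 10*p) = (p + 1/2)/(p + 2)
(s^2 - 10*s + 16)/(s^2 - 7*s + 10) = (s - 8)/(s - 5)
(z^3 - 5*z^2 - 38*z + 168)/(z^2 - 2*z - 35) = (z^2 + 2*z - 24)/(z + 5)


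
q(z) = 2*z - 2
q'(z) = 2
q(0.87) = -0.26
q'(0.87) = 2.00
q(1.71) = 1.42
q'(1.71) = 2.00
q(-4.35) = -10.70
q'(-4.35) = 2.00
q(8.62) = 15.24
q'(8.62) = 2.00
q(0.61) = -0.78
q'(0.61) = 2.00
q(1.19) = 0.38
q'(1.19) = 2.00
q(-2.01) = -6.02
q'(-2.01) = 2.00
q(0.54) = -0.92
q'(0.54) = 2.00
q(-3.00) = -8.00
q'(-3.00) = 2.00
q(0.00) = -2.00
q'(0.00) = 2.00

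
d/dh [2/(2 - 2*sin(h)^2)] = 2*sin(h)/cos(h)^3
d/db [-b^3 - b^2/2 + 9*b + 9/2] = -3*b^2 - b + 9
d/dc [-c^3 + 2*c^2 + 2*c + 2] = -3*c^2 + 4*c + 2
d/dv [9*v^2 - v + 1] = 18*v - 1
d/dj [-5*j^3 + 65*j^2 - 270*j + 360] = -15*j^2 + 130*j - 270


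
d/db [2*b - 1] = 2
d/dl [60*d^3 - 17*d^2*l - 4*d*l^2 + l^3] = -17*d^2 - 8*d*l + 3*l^2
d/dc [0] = 0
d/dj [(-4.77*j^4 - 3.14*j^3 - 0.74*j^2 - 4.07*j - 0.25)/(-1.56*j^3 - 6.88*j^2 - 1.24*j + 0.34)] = (7.4412*j^6 + 65.6352*j^5 + 38.1932*j^4 - 11.3984*j^3 - 31.4568*j^2 - 3.9432*j - 1.6938)/(2.4336*j^6 + 21.4656*j^5 + 51.2032*j^4 + 16.0016*j^3 - 3.1408*j^2 - 0.8432*j + 0.1156)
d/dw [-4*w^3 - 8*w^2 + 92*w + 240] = -12*w^2 - 16*w + 92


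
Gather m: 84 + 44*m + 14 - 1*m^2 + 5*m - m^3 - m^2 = -m^3 - 2*m^2 + 49*m + 98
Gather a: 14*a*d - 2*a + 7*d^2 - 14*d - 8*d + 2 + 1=a*(14*d - 2) + 7*d^2 - 22*d + 3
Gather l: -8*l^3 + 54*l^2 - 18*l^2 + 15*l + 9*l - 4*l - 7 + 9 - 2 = -8*l^3 + 36*l^2 + 20*l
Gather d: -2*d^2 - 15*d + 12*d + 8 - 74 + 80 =-2*d^2 - 3*d + 14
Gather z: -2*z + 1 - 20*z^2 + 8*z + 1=-20*z^2 + 6*z + 2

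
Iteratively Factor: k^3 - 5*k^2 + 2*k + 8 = (k - 4)*(k^2 - k - 2) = (k - 4)*(k + 1)*(k - 2)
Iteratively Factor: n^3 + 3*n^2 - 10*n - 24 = (n - 3)*(n^2 + 6*n + 8) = (n - 3)*(n + 4)*(n + 2)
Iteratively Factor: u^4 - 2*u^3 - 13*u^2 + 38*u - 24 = (u - 2)*(u^3 - 13*u + 12) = (u - 3)*(u - 2)*(u^2 + 3*u - 4) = (u - 3)*(u - 2)*(u - 1)*(u + 4)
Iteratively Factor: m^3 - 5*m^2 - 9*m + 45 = (m + 3)*(m^2 - 8*m + 15) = (m - 5)*(m + 3)*(m - 3)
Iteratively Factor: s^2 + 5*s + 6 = (s + 2)*(s + 3)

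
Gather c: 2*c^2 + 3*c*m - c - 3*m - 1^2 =2*c^2 + c*(3*m - 1) - 3*m - 1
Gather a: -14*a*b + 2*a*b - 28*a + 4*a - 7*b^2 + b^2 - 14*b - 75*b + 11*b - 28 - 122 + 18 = a*(-12*b - 24) - 6*b^2 - 78*b - 132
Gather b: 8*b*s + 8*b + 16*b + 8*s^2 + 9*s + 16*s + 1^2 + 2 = b*(8*s + 24) + 8*s^2 + 25*s + 3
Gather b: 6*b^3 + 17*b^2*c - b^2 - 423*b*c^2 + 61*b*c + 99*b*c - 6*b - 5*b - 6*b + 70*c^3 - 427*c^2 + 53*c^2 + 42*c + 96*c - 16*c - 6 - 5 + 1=6*b^3 + b^2*(17*c - 1) + b*(-423*c^2 + 160*c - 17) + 70*c^3 - 374*c^2 + 122*c - 10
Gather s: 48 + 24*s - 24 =24*s + 24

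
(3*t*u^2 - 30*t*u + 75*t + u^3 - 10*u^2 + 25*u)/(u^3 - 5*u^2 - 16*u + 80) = (3*t*u - 15*t + u^2 - 5*u)/(u^2 - 16)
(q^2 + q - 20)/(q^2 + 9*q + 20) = (q - 4)/(q + 4)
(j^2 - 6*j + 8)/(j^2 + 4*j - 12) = (j - 4)/(j + 6)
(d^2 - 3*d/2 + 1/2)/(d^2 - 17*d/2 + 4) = (d - 1)/(d - 8)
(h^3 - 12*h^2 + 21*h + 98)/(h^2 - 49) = (h^2 - 5*h - 14)/(h + 7)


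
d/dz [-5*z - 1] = -5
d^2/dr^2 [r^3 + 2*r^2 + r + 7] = 6*r + 4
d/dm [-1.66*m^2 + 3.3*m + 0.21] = 3.3 - 3.32*m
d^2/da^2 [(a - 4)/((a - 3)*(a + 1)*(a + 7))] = 2*(3*a^5 - 9*a^4 - 118*a^3 + 30*a^2 + 1083*a - 1933)/(a^9 + 15*a^8 + 24*a^7 - 448*a^6 - 1038*a^5 + 4902*a^4 + 7120*a^3 - 11592*a^2 - 22491*a - 9261)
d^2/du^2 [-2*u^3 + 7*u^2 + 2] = 14 - 12*u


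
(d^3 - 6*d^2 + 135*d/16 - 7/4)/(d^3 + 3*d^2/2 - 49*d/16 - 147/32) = 2*(4*d^2 - 17*d + 4)/(8*d^2 + 26*d + 21)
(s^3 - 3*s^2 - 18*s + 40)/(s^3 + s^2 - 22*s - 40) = (s - 2)/(s + 2)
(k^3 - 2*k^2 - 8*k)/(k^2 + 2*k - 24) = k*(k + 2)/(k + 6)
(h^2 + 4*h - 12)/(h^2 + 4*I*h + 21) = (h^2 + 4*h - 12)/(h^2 + 4*I*h + 21)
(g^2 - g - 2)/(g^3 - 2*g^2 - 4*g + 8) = (g + 1)/(g^2 - 4)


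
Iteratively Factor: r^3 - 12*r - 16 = (r + 2)*(r^2 - 2*r - 8) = (r + 2)^2*(r - 4)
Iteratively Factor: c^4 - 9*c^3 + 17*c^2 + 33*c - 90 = (c - 3)*(c^3 - 6*c^2 - c + 30) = (c - 3)^2*(c^2 - 3*c - 10) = (c - 5)*(c - 3)^2*(c + 2)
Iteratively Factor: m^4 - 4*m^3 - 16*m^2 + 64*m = (m - 4)*(m^3 - 16*m) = (m - 4)*(m + 4)*(m^2 - 4*m) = m*(m - 4)*(m + 4)*(m - 4)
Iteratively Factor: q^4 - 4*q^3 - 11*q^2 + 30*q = (q)*(q^3 - 4*q^2 - 11*q + 30) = q*(q + 3)*(q^2 - 7*q + 10) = q*(q - 2)*(q + 3)*(q - 5)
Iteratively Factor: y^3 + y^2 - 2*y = (y)*(y^2 + y - 2) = y*(y - 1)*(y + 2)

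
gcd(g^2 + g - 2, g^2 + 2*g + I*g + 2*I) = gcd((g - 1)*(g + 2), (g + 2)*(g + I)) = g + 2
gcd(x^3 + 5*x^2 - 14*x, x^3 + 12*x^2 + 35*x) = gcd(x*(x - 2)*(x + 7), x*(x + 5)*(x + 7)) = x^2 + 7*x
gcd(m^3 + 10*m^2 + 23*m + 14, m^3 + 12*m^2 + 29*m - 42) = m + 7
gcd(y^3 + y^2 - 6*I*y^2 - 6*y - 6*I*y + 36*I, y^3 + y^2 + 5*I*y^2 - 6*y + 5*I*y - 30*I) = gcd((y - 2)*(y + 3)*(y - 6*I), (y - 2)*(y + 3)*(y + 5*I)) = y^2 + y - 6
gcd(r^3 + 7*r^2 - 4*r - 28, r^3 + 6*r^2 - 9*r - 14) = r^2 + 5*r - 14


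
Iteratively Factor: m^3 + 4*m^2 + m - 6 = (m + 2)*(m^2 + 2*m - 3) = (m + 2)*(m + 3)*(m - 1)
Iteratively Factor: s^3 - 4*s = (s + 2)*(s^2 - 2*s) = s*(s + 2)*(s - 2)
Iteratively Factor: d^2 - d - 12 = (d + 3)*(d - 4)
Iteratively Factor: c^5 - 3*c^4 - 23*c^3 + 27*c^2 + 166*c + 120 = (c + 3)*(c^4 - 6*c^3 - 5*c^2 + 42*c + 40) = (c + 1)*(c + 3)*(c^3 - 7*c^2 + 2*c + 40) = (c - 5)*(c + 1)*(c + 3)*(c^2 - 2*c - 8) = (c - 5)*(c + 1)*(c + 2)*(c + 3)*(c - 4)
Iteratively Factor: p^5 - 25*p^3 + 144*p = (p + 3)*(p^4 - 3*p^3 - 16*p^2 + 48*p) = (p - 3)*(p + 3)*(p^3 - 16*p) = (p - 4)*(p - 3)*(p + 3)*(p^2 + 4*p) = p*(p - 4)*(p - 3)*(p + 3)*(p + 4)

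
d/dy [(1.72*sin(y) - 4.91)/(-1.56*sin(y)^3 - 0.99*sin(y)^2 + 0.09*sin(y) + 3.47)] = (5.3664*sin(y)^3 - 21.276*sin(y)^2 - 9.7218*sin(y) + 6.4103)*cos(y)/(2.4336*sin(y)^6 + 3.0888*sin(y)^5 + 0.6993*sin(y)^4 - 11.0046*sin(y)^3 - 6.8625*sin(y)^2 + 0.6246*sin(y) + 12.0409)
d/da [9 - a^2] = -2*a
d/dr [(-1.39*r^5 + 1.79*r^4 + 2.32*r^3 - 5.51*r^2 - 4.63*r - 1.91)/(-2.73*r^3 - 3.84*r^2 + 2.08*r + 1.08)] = (7.5894*r^7 + 11.1261*r^6 - 25.312*r^5 - 20.2875*r^4 - 7.89579999999999*r^3 - 37.3661*r^2 - 26.5704*r - 1.0276)/(7.4529*r^6 + 20.9664*r^5 + 3.3888*r^4 - 21.8712*r^3 - 3.968*r^2 + 4.4928*r + 1.1664)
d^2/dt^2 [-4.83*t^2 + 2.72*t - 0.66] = -9.66000000000000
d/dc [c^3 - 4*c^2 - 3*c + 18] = 3*c^2 - 8*c - 3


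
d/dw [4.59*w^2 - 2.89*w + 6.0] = 9.18*w - 2.89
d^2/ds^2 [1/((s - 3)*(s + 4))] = 2*((s - 3)^2 + (s - 3)*(s + 4) + (s + 4)^2)/((s - 3)^3*(s + 4)^3)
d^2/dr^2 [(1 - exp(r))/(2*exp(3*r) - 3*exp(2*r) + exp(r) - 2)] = (-16*exp(6*r) + 54*exp(5*r) - 67*exp(4*r) - 15*exp(3*r) + 63*exp(2*r) - 25*exp(r) - 2)*exp(r)/(8*exp(9*r) - 36*exp(8*r) + 66*exp(7*r) - 87*exp(6*r) + 105*exp(5*r) - 87*exp(4*r) + 61*exp(3*r) - 42*exp(2*r) + 12*exp(r) - 8)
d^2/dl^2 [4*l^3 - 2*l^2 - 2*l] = 24*l - 4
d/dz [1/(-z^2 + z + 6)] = (2*z - 1)/(-z^2 + z + 6)^2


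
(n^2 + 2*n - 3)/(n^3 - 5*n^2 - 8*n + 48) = (n - 1)/(n^2 - 8*n + 16)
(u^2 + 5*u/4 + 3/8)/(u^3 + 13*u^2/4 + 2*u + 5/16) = 2*(4*u + 3)/(8*u^2 + 22*u + 5)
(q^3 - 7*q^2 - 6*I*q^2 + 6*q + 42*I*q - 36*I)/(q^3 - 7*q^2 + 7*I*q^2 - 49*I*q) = (q^3 - q^2*(7 + 6*I) + 6*q*(1 + 7*I) - 36*I)/(q*(q^2 + 7*q*(-1 + I) - 49*I))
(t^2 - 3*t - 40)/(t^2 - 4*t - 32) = (t + 5)/(t + 4)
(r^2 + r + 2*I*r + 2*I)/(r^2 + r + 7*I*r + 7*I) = (r + 2*I)/(r + 7*I)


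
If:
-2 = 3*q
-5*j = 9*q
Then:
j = 6/5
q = -2/3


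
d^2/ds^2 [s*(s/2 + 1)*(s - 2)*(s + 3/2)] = 6*s^2 + 9*s/2 - 4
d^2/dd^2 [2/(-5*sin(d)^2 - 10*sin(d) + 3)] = 20*(10*sin(d)^4 + 15*sin(d)^3 + sin(d)^2 - 27*sin(d) - 23)/(5*sin(d)^2 + 10*sin(d) - 3)^3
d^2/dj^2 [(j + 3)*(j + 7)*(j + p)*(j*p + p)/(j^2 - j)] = 2*p*(j^6 - 3*j^5 + 3*j^4 + 43*j^3*p + 63*j^3 + 63*j^2*p - 63*j*p + 21*p)/(j^3*(j^3 - 3*j^2 + 3*j - 1))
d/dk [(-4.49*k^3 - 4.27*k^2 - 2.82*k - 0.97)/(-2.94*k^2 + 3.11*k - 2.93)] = (13.2006*k^4 - 27.9278*k^3 + 17.8966*k^2 + 19.3186*k + 11.2793)/(8.6436*k^4 - 18.2868*k^3 + 26.9005*k^2 - 18.2246*k + 8.5849)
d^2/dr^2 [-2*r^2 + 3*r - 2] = -4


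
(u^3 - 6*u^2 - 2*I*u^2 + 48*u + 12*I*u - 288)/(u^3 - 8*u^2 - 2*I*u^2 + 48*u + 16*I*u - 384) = (u - 6)/(u - 8)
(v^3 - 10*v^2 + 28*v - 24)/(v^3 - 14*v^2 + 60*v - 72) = (v - 2)/(v - 6)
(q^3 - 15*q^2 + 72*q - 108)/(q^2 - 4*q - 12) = (q^2 - 9*q + 18)/(q + 2)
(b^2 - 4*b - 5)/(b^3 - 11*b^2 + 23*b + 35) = 1/(b - 7)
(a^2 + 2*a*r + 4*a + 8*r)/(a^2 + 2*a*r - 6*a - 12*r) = (a + 4)/(a - 6)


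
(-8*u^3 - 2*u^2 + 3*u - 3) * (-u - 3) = 8*u^4 + 26*u^3 + 3*u^2 - 6*u + 9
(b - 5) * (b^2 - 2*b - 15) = b^3 - 7*b^2 - 5*b + 75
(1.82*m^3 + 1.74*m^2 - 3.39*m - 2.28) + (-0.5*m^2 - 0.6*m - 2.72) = 1.82*m^3 + 1.24*m^2 - 3.99*m - 5.0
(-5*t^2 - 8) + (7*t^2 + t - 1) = 2*t^2 + t - 9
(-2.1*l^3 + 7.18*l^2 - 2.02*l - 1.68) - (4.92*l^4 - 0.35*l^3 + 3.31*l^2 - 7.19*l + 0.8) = -4.92*l^4 - 1.75*l^3 + 3.87*l^2 + 5.17*l - 2.48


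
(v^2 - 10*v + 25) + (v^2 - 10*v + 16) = 2*v^2 - 20*v + 41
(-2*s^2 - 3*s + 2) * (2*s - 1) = -4*s^3 - 4*s^2 + 7*s - 2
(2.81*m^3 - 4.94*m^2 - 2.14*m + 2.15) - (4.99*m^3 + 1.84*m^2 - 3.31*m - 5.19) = -2.18*m^3 - 6.78*m^2 + 1.17*m + 7.34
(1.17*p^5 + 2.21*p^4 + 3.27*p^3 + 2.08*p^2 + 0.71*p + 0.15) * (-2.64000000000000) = -3.0888*p^5 - 5.8344*p^4 - 8.6328*p^3 - 5.4912*p^2 - 1.8744*p - 0.396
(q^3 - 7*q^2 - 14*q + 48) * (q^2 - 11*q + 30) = q^5 - 18*q^4 + 93*q^3 - 8*q^2 - 948*q + 1440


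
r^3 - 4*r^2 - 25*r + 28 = (r - 7)*(r - 1)*(r + 4)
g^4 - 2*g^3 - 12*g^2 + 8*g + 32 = (g - 4)*(g - 2)*(g + 2)^2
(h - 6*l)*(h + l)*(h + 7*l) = h^3 + 2*h^2*l - 41*h*l^2 - 42*l^3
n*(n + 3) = n^2 + 3*n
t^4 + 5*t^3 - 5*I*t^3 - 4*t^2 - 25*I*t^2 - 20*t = t*(t + 5)*(t - 4*I)*(t - I)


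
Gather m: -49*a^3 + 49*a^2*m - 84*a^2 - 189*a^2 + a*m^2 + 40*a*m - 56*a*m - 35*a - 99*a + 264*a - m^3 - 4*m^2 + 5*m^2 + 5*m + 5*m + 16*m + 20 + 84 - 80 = -49*a^3 - 273*a^2 + 130*a - m^3 + m^2*(a + 1) + m*(49*a^2 - 16*a + 26) + 24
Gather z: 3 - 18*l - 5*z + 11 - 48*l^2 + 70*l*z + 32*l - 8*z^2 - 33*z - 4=-48*l^2 + 14*l - 8*z^2 + z*(70*l - 38) + 10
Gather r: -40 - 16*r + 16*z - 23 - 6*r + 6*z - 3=-22*r + 22*z - 66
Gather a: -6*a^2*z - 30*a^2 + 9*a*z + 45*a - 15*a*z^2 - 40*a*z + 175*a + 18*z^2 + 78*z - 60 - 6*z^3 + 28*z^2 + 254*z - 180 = a^2*(-6*z - 30) + a*(-15*z^2 - 31*z + 220) - 6*z^3 + 46*z^2 + 332*z - 240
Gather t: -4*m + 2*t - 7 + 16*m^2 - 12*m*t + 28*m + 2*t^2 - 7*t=16*m^2 + 24*m + 2*t^2 + t*(-12*m - 5) - 7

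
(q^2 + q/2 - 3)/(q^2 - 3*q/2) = (q + 2)/q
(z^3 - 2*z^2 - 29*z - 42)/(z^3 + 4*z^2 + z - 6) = (z - 7)/(z - 1)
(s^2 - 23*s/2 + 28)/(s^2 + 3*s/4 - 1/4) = 2*(2*s^2 - 23*s + 56)/(4*s^2 + 3*s - 1)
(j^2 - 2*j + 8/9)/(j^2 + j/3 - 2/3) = (j - 4/3)/(j + 1)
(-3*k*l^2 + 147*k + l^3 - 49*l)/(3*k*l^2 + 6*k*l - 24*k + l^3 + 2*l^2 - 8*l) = (-3*k*l^2 + 147*k + l^3 - 49*l)/(3*k*l^2 + 6*k*l - 24*k + l^3 + 2*l^2 - 8*l)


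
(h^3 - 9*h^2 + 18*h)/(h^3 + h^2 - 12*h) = (h - 6)/(h + 4)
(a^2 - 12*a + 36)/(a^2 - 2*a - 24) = (a - 6)/(a + 4)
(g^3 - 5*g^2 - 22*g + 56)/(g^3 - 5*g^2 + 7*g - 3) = (g^3 - 5*g^2 - 22*g + 56)/(g^3 - 5*g^2 + 7*g - 3)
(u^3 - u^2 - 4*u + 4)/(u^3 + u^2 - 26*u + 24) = (u^2 - 4)/(u^2 + 2*u - 24)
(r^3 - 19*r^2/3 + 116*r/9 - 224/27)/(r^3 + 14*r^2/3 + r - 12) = (r^2 - 5*r + 56/9)/(r^2 + 6*r + 9)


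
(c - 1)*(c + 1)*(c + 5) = c^3 + 5*c^2 - c - 5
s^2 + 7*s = s*(s + 7)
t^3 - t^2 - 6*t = t*(t - 3)*(t + 2)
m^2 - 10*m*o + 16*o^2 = (m - 8*o)*(m - 2*o)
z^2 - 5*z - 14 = (z - 7)*(z + 2)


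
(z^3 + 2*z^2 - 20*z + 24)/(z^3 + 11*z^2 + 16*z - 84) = (z - 2)/(z + 7)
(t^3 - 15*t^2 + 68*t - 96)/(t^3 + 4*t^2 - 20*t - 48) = (t^2 - 11*t + 24)/(t^2 + 8*t + 12)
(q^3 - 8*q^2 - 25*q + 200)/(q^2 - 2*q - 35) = (q^2 - 13*q + 40)/(q - 7)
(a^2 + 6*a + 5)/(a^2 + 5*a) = (a + 1)/a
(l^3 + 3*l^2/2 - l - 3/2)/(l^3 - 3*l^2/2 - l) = (-2*l^3 - 3*l^2 + 2*l + 3)/(l*(-2*l^2 + 3*l + 2))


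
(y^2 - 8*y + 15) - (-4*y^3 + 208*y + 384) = 4*y^3 + y^2 - 216*y - 369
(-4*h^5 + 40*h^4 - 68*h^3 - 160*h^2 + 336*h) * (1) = -4*h^5 + 40*h^4 - 68*h^3 - 160*h^2 + 336*h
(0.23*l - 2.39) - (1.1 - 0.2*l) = 0.43*l - 3.49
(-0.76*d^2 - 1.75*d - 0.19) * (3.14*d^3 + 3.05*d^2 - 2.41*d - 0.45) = -2.3864*d^5 - 7.813*d^4 - 4.1025*d^3 + 3.98*d^2 + 1.2454*d + 0.0855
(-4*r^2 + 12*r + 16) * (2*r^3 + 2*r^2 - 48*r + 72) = -8*r^5 + 16*r^4 + 248*r^3 - 832*r^2 + 96*r + 1152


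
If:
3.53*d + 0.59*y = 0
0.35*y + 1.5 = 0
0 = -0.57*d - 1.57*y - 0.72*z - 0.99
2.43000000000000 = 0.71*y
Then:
No Solution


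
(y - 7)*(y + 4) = y^2 - 3*y - 28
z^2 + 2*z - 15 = (z - 3)*(z + 5)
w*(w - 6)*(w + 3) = w^3 - 3*w^2 - 18*w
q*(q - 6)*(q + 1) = q^3 - 5*q^2 - 6*q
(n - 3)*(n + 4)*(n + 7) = n^3 + 8*n^2 - 5*n - 84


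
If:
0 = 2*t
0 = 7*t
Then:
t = 0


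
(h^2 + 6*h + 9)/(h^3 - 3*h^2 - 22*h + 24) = (h^2 + 6*h + 9)/(h^3 - 3*h^2 - 22*h + 24)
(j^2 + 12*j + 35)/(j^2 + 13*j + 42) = (j + 5)/(j + 6)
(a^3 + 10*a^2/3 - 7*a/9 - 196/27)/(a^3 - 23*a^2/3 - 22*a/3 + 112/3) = (a^2 + a - 28/9)/(a^2 - 10*a + 16)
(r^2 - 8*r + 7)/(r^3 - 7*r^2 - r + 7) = 1/(r + 1)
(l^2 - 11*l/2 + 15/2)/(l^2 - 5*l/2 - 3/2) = (2*l - 5)/(2*l + 1)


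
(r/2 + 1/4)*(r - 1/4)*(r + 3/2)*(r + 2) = r^4/2 + 15*r^3/8 + 15*r^2/8 + 5*r/32 - 3/16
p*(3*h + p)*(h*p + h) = 3*h^2*p^2 + 3*h^2*p + h*p^3 + h*p^2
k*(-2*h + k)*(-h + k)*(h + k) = 2*h^3*k - h^2*k^2 - 2*h*k^3 + k^4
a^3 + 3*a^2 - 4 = (a - 1)*(a + 2)^2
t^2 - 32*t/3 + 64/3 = (t - 8)*(t - 8/3)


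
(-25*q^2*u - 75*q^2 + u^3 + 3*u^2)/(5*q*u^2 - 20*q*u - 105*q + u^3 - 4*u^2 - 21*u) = (-5*q + u)/(u - 7)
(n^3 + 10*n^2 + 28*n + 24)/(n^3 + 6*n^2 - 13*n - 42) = (n^2 + 8*n + 12)/(n^2 + 4*n - 21)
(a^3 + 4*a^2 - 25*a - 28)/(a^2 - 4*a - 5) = (a^2 + 3*a - 28)/(a - 5)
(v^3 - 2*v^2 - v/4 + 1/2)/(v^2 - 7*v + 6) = (4*v^3 - 8*v^2 - v + 2)/(4*(v^2 - 7*v + 6))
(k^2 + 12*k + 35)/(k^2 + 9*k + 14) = (k + 5)/(k + 2)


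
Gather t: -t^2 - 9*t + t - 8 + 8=-t^2 - 8*t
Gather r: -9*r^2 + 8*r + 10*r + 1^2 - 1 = -9*r^2 + 18*r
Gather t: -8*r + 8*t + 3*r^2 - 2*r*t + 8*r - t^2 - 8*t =3*r^2 - 2*r*t - t^2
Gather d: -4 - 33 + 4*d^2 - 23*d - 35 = 4*d^2 - 23*d - 72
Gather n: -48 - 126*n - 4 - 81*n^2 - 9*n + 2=-81*n^2 - 135*n - 50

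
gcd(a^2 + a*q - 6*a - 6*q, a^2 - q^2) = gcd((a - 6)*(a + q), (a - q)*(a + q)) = a + q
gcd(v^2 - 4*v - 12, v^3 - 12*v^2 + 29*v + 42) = v - 6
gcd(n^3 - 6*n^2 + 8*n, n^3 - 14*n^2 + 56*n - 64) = n^2 - 6*n + 8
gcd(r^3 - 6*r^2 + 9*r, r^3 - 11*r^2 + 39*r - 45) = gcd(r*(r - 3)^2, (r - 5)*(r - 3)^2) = r^2 - 6*r + 9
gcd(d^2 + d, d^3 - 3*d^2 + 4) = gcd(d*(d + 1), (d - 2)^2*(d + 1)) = d + 1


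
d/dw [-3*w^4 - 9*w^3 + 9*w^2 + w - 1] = -12*w^3 - 27*w^2 + 18*w + 1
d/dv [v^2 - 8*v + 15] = 2*v - 8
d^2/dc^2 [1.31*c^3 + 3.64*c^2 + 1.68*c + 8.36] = 7.86*c + 7.28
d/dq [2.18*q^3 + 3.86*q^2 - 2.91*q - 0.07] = 6.54*q^2 + 7.72*q - 2.91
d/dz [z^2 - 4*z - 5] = 2*z - 4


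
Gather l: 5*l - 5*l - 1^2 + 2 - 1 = 0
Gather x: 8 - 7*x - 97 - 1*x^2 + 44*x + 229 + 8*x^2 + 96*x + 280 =7*x^2 + 133*x + 420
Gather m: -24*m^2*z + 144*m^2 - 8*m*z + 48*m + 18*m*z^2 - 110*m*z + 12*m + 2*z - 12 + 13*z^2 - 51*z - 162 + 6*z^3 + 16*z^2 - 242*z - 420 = m^2*(144 - 24*z) + m*(18*z^2 - 118*z + 60) + 6*z^3 + 29*z^2 - 291*z - 594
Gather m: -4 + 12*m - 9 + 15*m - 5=27*m - 18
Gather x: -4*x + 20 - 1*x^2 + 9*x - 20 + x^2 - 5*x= 0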